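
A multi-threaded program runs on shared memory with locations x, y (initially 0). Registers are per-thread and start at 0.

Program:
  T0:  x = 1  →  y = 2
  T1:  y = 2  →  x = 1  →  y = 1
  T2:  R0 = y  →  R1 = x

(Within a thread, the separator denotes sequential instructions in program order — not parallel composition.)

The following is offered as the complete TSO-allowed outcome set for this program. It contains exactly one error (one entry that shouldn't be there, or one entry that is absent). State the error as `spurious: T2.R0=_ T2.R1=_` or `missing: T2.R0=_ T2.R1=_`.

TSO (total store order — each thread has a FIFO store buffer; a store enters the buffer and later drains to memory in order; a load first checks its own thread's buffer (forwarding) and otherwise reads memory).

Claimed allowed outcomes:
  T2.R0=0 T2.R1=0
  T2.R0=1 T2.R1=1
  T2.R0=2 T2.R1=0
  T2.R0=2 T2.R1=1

missing: T2.R0=0 T2.R1=1

outcome vector order: (T2.R0,T2.R1)
under TSO → (0,0); (0,1); (1,1); (2,0); (2,1)
TSO∖claimed = {(0,1)}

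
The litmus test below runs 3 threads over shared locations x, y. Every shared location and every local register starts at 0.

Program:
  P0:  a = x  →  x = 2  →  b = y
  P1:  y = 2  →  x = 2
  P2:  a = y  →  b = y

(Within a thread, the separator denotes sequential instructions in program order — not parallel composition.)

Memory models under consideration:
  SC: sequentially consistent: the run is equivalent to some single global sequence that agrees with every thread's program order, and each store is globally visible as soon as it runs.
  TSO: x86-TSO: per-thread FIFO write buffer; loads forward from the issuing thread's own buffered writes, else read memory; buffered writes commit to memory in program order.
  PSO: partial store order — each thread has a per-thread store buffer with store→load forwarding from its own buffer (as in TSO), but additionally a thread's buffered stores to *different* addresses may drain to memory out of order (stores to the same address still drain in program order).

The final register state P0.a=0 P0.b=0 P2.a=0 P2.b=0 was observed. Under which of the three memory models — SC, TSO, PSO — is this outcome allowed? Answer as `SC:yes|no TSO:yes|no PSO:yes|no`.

outcome vector order: (P0.a,P0.b,P2.a,P2.b)
[SC] allowed = {<0 0 0 0> <0 0 0 2> <0 0 2 2> <0 2 0 0> <0 2 0 2> <0 2 2 2> <2 2 0 0> <2 2 0 2> <2 2 2 2>}
[TSO] allowed = {<0 0 0 0> <0 0 0 2> <0 0 2 2> <0 2 0 0> <0 2 0 2> <0 2 2 2> <2 2 0 0> <2 2 0 2> <2 2 2 2>}
[PSO] allowed = {<0 0 0 0> <0 0 0 2> <0 0 2 2> <0 2 0 0> <0 2 0 2> <0 2 2 2> <2 0 0 0> <2 0 0 2> <2 0 2 2> <2 2 0 0> <2 2 0 2> <2 2 2 2>}
target <0 0 0 0> ∈ {SC,TSO,PSO}

SC:yes TSO:yes PSO:yes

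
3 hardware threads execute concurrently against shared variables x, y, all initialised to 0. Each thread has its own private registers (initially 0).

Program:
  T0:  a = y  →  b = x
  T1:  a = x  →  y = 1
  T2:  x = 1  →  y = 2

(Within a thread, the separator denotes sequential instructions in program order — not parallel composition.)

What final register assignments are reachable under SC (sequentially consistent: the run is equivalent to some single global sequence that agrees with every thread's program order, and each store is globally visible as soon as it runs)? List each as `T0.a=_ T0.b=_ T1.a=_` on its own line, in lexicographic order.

outcome vector order: (T0.a,T0.b,T1.a)
|SC outcomes| = 9

T0.a=0 T0.b=0 T1.a=0
T0.a=0 T0.b=0 T1.a=1
T0.a=0 T0.b=1 T1.a=0
T0.a=0 T0.b=1 T1.a=1
T0.a=1 T0.b=0 T1.a=0
T0.a=1 T0.b=1 T1.a=0
T0.a=1 T0.b=1 T1.a=1
T0.a=2 T0.b=1 T1.a=0
T0.a=2 T0.b=1 T1.a=1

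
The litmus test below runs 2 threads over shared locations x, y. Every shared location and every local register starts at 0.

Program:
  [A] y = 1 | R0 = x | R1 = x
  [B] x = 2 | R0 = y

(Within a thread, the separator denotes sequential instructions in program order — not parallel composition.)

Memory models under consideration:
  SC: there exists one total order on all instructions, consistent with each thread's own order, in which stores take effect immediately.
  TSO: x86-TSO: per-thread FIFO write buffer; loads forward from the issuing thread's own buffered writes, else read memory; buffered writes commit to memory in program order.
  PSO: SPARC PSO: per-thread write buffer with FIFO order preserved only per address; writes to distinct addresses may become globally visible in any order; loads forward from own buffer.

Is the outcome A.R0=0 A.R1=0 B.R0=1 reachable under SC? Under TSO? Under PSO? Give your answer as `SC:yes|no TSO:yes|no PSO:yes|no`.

SC:yes TSO:yes PSO:yes

outcome vector order: (A.R0,A.R1,B.R0)
[SC] allowed = {0/0/1; 0/2/1; 2/2/0; 2/2/1}
[TSO] allowed = {0/0/0; 0/0/1; 0/2/0; 0/2/1; 2/2/0; 2/2/1}
[PSO] allowed = {0/0/0; 0/0/1; 0/2/0; 0/2/1; 2/2/0; 2/2/1}
target 0/0/1 ∈ {SC,TSO,PSO}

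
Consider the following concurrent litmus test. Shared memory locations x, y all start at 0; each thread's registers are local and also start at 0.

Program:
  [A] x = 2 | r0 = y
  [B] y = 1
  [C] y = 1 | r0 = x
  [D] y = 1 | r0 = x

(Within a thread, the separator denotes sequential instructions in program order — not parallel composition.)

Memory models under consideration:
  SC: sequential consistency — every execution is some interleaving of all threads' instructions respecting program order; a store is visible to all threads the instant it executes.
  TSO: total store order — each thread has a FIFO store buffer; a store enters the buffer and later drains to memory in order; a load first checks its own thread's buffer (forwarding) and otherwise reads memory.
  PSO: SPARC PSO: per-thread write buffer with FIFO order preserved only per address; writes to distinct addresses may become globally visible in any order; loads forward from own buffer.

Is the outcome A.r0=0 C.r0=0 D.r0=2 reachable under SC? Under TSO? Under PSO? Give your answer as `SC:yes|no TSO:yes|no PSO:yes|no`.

SC:no TSO:yes PSO:yes

outcome vector order: (A.r0,C.r0,D.r0)
SC: 5 outcomes — {022, 100, 102, 120, 122}
TSO: 8 outcomes — {000, 002, 020, 022, 100, 102, 120, 122}
PSO: 8 outcomes — {000, 002, 020, 022, 100, 102, 120, 122}
target 002 ∈ {TSO,PSO}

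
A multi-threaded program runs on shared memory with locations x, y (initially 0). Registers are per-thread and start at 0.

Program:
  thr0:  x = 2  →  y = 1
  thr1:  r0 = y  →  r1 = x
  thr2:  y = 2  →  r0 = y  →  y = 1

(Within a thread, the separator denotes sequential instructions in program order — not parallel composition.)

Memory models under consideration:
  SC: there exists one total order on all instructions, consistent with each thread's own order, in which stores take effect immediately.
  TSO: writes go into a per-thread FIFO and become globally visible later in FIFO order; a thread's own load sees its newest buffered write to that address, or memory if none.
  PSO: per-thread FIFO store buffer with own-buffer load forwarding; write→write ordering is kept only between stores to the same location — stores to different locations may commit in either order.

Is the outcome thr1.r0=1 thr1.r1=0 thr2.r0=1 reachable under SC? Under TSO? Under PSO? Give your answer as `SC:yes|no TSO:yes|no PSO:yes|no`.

outcome vector order: (thr1.r0,thr1.r1,thr2.r0)
SC: 11 outcomes — {0/0/1; 0/0/2; 0/2/1; 0/2/2; 1/0/2; 1/2/1; 1/2/2; 2/0/1; 2/0/2; 2/2/1; 2/2/2}
TSO: 11 outcomes — {0/0/1; 0/0/2; 0/2/1; 0/2/2; 1/0/2; 1/2/1; 1/2/2; 2/0/1; 2/0/2; 2/2/1; 2/2/2}
PSO: 12 outcomes — {0/0/1; 0/0/2; 0/2/1; 0/2/2; 1/0/1; 1/0/2; 1/2/1; 1/2/2; 2/0/1; 2/0/2; 2/2/1; 2/2/2}
target 1/0/1 ∈ {PSO}

SC:no TSO:no PSO:yes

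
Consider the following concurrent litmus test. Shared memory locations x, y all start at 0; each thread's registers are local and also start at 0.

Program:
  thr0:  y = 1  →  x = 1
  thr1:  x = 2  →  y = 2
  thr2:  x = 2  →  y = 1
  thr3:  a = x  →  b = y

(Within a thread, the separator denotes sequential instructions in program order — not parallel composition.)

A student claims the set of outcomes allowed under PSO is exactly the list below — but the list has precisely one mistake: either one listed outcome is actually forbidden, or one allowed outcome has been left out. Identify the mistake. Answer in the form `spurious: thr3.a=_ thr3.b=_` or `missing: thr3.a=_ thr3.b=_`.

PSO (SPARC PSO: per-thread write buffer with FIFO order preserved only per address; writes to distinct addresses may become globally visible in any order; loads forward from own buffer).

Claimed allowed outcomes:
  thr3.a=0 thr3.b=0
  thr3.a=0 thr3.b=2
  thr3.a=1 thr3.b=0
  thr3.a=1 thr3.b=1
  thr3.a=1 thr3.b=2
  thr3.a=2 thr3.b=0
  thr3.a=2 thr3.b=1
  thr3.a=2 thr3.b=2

missing: thr3.a=0 thr3.b=1

outcome vector order: (thr3.a,thr3.b)
under PSO → <0 0> <0 1> <0 2> <1 0> <1 1> <1 2> <2 0> <2 1> <2 2>
PSO∖claimed = {<0 1>}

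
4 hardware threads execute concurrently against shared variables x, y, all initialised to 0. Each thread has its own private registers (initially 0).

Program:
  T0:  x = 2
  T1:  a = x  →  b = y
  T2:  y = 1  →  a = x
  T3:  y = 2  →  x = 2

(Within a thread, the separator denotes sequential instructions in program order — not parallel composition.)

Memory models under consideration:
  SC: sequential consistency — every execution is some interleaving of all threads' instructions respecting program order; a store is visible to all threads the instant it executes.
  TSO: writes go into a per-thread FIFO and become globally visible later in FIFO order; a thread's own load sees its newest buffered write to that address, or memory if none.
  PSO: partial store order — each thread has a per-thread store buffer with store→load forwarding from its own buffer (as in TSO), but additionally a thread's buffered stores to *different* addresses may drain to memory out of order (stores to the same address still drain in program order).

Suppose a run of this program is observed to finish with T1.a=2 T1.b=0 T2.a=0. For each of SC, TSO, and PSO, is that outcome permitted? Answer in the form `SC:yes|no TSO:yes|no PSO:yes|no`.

outcome vector order: (T1.a,T1.b,T2.a)
SC: 11 outcomes — {000, 002, 010, 012, 020, 022, 202, 210, 212, 220, 222}
TSO: 12 outcomes — {000, 002, 010, 012, 020, 022, 200, 202, 210, 212, 220, 222}
PSO: 12 outcomes — {000, 002, 010, 012, 020, 022, 200, 202, 210, 212, 220, 222}
target 200 ∈ {TSO,PSO}

SC:no TSO:yes PSO:yes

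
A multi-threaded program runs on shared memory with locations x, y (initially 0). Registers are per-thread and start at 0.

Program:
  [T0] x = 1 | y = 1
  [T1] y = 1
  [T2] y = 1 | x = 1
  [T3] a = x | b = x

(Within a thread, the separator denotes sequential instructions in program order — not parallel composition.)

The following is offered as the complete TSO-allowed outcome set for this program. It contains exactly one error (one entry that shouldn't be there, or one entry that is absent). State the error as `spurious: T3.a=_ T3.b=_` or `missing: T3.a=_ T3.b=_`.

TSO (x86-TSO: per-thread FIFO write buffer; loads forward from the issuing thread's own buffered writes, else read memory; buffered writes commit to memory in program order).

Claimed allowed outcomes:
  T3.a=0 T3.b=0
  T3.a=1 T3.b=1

missing: T3.a=0 T3.b=1

outcome vector order: (T3.a,T3.b)
under TSO → 0/0, 0/1, 1/1
TSO∖claimed = {0/1}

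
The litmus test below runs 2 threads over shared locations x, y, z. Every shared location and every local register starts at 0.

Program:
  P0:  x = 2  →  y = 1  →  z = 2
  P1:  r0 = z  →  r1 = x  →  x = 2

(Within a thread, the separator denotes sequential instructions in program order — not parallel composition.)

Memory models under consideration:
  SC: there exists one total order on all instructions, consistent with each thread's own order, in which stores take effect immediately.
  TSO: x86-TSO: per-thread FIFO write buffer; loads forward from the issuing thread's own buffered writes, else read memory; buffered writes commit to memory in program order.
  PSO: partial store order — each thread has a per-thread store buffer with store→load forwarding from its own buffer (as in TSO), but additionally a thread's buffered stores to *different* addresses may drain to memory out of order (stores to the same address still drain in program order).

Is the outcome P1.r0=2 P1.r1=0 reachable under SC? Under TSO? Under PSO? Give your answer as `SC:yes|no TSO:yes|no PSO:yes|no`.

outcome vector order: (P1.r0,P1.r1)
under SC → 0/0, 0/2, 2/2
under TSO → 0/0, 0/2, 2/2
under PSO → 0/0, 0/2, 2/0, 2/2
target 2/0 ∈ {PSO}

SC:no TSO:no PSO:yes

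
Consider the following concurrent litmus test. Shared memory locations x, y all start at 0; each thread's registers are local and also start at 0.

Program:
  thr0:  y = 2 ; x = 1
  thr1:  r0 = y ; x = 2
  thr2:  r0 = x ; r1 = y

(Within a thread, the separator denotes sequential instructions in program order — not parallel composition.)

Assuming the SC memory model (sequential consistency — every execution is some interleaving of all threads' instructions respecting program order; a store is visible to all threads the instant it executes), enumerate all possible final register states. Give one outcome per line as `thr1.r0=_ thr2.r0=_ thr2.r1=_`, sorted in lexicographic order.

outcome vector order: (thr1.r0,thr2.r0,thr2.r1)
|SC outcomes| = 9

thr1.r0=0 thr2.r0=0 thr2.r1=0
thr1.r0=0 thr2.r0=0 thr2.r1=2
thr1.r0=0 thr2.r0=1 thr2.r1=2
thr1.r0=0 thr2.r0=2 thr2.r1=0
thr1.r0=0 thr2.r0=2 thr2.r1=2
thr1.r0=2 thr2.r0=0 thr2.r1=0
thr1.r0=2 thr2.r0=0 thr2.r1=2
thr1.r0=2 thr2.r0=1 thr2.r1=2
thr1.r0=2 thr2.r0=2 thr2.r1=2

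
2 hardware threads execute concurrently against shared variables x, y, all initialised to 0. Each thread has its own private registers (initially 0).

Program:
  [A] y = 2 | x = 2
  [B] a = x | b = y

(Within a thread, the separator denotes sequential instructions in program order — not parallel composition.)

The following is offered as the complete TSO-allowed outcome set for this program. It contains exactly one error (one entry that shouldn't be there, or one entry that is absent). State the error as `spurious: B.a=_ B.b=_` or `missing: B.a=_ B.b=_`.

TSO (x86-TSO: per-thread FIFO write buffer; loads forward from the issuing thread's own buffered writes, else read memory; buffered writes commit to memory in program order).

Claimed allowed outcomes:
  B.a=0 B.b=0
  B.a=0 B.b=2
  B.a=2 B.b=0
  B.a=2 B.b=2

outcome vector order: (B.a,B.b)
under TSO → 0/0 0/2 2/2
claimed∖TSO = {2/0}

spurious: B.a=2 B.b=0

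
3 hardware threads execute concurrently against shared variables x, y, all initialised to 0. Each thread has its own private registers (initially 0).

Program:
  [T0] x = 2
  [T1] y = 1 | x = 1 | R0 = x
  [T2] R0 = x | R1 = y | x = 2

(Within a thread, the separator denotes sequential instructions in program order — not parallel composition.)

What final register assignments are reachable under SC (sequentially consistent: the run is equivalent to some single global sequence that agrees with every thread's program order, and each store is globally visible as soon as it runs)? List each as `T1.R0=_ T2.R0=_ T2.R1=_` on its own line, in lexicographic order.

outcome vector order: (T1.R0,T2.R0,T2.R1)
|SC outcomes| = 10

T1.R0=1 T2.R0=0 T2.R1=0
T1.R0=1 T2.R0=0 T2.R1=1
T1.R0=1 T2.R0=1 T2.R1=1
T1.R0=1 T2.R0=2 T2.R1=0
T1.R0=1 T2.R0=2 T2.R1=1
T1.R0=2 T2.R0=0 T2.R1=0
T1.R0=2 T2.R0=0 T2.R1=1
T1.R0=2 T2.R0=1 T2.R1=1
T1.R0=2 T2.R0=2 T2.R1=0
T1.R0=2 T2.R0=2 T2.R1=1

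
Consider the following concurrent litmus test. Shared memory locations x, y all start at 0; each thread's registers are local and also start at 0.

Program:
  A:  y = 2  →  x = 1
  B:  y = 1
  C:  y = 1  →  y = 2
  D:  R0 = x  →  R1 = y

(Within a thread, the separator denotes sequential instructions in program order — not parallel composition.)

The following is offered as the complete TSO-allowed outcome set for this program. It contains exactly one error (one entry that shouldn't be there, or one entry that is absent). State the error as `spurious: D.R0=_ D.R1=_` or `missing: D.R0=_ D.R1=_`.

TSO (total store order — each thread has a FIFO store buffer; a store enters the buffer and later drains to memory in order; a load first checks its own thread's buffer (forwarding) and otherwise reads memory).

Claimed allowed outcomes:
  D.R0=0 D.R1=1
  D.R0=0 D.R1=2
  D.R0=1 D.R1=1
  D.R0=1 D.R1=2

outcome vector order: (D.R0,D.R1)
TSO: 5 outcomes — {(0,0), (0,1), (0,2), (1,1), (1,2)}
TSO∖claimed = {(0,0)}

missing: D.R0=0 D.R1=0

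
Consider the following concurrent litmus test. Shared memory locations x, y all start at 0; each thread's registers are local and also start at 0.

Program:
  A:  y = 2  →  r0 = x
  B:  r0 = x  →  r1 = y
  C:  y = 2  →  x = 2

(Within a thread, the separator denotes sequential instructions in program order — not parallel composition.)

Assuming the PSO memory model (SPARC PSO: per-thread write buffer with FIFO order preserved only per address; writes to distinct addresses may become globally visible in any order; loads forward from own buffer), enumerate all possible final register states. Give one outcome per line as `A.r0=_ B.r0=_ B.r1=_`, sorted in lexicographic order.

A.r0=0 B.r0=0 B.r1=0
A.r0=0 B.r0=0 B.r1=2
A.r0=0 B.r0=2 B.r1=0
A.r0=0 B.r0=2 B.r1=2
A.r0=2 B.r0=0 B.r1=0
A.r0=2 B.r0=0 B.r1=2
A.r0=2 B.r0=2 B.r1=0
A.r0=2 B.r0=2 B.r1=2

outcome vector order: (A.r0,B.r0,B.r1)
|PSO outcomes| = 8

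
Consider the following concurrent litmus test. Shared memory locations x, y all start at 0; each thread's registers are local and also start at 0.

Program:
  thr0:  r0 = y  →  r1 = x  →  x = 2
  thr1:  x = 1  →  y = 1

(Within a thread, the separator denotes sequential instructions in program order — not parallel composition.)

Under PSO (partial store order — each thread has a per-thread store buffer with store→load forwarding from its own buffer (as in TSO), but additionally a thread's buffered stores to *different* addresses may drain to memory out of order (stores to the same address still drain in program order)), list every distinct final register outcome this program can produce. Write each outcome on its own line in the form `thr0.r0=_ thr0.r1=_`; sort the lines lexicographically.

outcome vector order: (thr0.r0,thr0.r1)
|PSO outcomes| = 4

thr0.r0=0 thr0.r1=0
thr0.r0=0 thr0.r1=1
thr0.r0=1 thr0.r1=0
thr0.r0=1 thr0.r1=1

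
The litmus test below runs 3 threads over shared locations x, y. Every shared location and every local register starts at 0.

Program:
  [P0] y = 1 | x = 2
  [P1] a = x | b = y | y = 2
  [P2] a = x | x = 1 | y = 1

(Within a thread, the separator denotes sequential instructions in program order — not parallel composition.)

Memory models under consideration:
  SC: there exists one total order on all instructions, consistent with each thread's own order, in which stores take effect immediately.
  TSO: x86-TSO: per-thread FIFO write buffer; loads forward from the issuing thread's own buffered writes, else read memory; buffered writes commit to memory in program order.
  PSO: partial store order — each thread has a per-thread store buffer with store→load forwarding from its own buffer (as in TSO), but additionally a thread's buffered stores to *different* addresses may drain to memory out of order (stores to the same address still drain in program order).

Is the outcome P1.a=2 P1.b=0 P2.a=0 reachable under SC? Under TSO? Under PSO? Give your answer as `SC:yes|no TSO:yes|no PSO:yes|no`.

outcome vector order: (P1.a,P1.b,P2.a)
[SC] allowed = {0/0/0; 0/0/2; 0/1/0; 0/1/2; 1/0/0; 1/1/0; 1/1/2; 2/1/0; 2/1/2}
[TSO] allowed = {0/0/0; 0/0/2; 0/1/0; 0/1/2; 1/0/0; 1/1/0; 1/1/2; 2/1/0; 2/1/2}
[PSO] allowed = {0/0/0; 0/0/2; 0/1/0; 0/1/2; 1/0/0; 1/0/2; 1/1/0; 1/1/2; 2/0/0; 2/0/2; 2/1/0; 2/1/2}
target 2/0/0 ∈ {PSO}

SC:no TSO:no PSO:yes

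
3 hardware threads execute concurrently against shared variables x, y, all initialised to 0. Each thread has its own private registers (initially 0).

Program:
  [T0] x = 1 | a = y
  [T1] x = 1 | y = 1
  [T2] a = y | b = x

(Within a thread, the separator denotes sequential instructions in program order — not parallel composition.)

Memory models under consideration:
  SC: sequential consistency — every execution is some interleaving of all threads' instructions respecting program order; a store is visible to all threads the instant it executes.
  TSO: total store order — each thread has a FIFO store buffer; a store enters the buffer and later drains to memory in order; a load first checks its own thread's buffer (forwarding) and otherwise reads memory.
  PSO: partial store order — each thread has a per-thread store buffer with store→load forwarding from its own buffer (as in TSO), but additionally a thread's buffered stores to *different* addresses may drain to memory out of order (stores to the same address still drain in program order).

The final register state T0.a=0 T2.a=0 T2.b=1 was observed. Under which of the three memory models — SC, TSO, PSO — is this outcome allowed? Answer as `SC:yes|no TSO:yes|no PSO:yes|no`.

SC:yes TSO:yes PSO:yes

outcome vector order: (T0.a,T2.a,T2.b)
under SC → 0/0/0 0/0/1 0/1/1 1/0/0 1/0/1 1/1/1
under TSO → 0/0/0 0/0/1 0/1/1 1/0/0 1/0/1 1/1/1
under PSO → 0/0/0 0/0/1 0/1/0 0/1/1 1/0/0 1/0/1 1/1/0 1/1/1
target 0/0/1 ∈ {SC,TSO,PSO}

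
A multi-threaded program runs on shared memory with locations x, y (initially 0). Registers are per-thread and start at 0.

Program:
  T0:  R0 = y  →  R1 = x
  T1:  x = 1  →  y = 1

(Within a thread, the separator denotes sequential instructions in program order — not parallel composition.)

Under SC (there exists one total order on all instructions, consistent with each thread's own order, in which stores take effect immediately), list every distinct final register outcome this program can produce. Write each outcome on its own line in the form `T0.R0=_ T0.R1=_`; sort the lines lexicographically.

outcome vector order: (T0.R0,T0.R1)
|SC outcomes| = 3

T0.R0=0 T0.R1=0
T0.R0=0 T0.R1=1
T0.R0=1 T0.R1=1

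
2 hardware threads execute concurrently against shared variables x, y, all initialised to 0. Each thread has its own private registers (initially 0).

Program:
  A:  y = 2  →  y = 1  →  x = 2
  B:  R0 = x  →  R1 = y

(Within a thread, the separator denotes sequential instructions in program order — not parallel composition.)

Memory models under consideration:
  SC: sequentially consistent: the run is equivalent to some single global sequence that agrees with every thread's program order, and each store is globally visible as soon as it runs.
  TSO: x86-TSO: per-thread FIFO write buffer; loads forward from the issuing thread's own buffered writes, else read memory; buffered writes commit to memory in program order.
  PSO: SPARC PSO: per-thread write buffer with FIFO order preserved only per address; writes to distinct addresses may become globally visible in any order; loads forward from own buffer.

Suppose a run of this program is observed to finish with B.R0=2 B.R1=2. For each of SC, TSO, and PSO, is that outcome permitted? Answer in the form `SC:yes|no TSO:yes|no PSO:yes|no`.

SC:no TSO:no PSO:yes

outcome vector order: (B.R0,B.R1)
under SC → 00; 01; 02; 21
under TSO → 00; 01; 02; 21
under PSO → 00; 01; 02; 20; 21; 22
target 22 ∈ {PSO}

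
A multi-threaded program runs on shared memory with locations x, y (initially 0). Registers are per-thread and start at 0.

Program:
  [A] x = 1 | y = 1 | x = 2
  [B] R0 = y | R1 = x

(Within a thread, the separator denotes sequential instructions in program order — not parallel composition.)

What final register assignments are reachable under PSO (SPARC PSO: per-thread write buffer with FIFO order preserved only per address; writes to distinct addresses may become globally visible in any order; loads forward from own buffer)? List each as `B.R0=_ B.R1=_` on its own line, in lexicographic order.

B.R0=0 B.R1=0
B.R0=0 B.R1=1
B.R0=0 B.R1=2
B.R0=1 B.R1=0
B.R0=1 B.R1=1
B.R0=1 B.R1=2

outcome vector order: (B.R0,B.R1)
|PSO outcomes| = 6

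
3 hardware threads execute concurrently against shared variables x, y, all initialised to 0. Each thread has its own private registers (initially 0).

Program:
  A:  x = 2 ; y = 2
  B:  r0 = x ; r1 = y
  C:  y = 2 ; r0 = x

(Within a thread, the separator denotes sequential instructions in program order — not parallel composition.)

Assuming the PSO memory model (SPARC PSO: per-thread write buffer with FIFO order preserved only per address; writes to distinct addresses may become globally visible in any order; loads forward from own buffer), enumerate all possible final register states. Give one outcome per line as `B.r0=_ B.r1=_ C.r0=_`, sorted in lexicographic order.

outcome vector order: (B.r0,B.r1,C.r0)
|PSO outcomes| = 8

B.r0=0 B.r1=0 C.r0=0
B.r0=0 B.r1=0 C.r0=2
B.r0=0 B.r1=2 C.r0=0
B.r0=0 B.r1=2 C.r0=2
B.r0=2 B.r1=0 C.r0=0
B.r0=2 B.r1=0 C.r0=2
B.r0=2 B.r1=2 C.r0=0
B.r0=2 B.r1=2 C.r0=2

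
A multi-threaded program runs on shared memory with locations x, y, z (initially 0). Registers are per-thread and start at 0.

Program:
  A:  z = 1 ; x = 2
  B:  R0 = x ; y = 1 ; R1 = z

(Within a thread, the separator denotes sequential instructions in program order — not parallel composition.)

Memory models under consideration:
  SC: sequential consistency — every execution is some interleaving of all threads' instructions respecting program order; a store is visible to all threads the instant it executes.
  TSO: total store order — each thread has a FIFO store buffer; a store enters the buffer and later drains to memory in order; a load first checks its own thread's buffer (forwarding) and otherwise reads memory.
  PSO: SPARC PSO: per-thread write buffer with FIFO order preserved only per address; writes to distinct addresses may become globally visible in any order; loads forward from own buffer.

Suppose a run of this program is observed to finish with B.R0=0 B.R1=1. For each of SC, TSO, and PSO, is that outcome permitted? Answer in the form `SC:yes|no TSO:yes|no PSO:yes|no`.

SC:yes TSO:yes PSO:yes

outcome vector order: (B.R0,B.R1)
SC (3): 0/0, 0/1, 2/1
TSO (3): 0/0, 0/1, 2/1
PSO (4): 0/0, 0/1, 2/0, 2/1
target 0/1 ∈ {SC,TSO,PSO}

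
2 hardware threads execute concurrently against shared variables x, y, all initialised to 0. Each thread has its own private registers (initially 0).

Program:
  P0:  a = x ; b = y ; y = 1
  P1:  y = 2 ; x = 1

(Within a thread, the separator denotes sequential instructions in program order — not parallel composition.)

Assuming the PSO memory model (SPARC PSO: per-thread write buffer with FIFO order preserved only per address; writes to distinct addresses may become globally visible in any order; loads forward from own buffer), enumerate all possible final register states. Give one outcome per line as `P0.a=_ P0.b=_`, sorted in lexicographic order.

outcome vector order: (P0.a,P0.b)
|PSO outcomes| = 4

P0.a=0 P0.b=0
P0.a=0 P0.b=2
P0.a=1 P0.b=0
P0.a=1 P0.b=2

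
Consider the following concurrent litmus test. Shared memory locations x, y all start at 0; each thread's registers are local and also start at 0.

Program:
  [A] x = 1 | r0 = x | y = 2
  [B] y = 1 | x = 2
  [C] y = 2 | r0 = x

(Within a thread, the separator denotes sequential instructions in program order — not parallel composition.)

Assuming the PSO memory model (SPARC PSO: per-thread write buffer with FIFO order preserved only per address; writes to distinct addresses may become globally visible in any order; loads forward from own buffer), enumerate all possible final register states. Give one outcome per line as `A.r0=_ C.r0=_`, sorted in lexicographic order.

outcome vector order: (A.r0,C.r0)
|PSO outcomes| = 6

A.r0=1 C.r0=0
A.r0=1 C.r0=1
A.r0=1 C.r0=2
A.r0=2 C.r0=0
A.r0=2 C.r0=1
A.r0=2 C.r0=2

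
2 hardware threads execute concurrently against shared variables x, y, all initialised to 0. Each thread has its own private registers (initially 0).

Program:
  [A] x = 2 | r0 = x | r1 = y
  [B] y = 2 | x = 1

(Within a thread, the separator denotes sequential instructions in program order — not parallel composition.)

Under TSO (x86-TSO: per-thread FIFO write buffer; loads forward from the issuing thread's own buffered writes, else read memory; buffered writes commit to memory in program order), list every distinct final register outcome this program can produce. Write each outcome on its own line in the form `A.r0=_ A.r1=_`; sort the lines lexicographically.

outcome vector order: (A.r0,A.r1)
|TSO outcomes| = 3

A.r0=1 A.r1=2
A.r0=2 A.r1=0
A.r0=2 A.r1=2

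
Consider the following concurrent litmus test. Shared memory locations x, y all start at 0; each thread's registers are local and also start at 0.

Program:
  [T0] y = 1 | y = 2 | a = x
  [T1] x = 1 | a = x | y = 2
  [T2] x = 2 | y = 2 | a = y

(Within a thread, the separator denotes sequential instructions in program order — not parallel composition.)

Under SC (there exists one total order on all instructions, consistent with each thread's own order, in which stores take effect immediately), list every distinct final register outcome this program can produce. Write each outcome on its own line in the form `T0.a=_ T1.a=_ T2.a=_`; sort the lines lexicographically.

outcome vector order: (T0.a,T1.a,T2.a)
|SC outcomes| = 9

T0.a=0 T1.a=1 T2.a=2
T0.a=0 T1.a=2 T2.a=2
T0.a=1 T1.a=1 T2.a=1
T0.a=1 T1.a=1 T2.a=2
T0.a=1 T1.a=2 T2.a=2
T0.a=2 T1.a=1 T2.a=1
T0.a=2 T1.a=1 T2.a=2
T0.a=2 T1.a=2 T2.a=1
T0.a=2 T1.a=2 T2.a=2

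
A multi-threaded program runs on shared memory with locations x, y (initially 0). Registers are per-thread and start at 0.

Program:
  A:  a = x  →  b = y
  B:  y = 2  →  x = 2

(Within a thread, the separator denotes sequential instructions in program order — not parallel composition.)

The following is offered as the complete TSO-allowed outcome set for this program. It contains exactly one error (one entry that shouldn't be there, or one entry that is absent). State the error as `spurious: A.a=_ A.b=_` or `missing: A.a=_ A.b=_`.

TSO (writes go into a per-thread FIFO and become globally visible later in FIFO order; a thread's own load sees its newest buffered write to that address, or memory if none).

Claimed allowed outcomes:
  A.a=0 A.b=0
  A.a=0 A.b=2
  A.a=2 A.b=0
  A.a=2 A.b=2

spurious: A.a=2 A.b=0

outcome vector order: (A.a,A.b)
[TSO] allowed = {(0,0), (0,2), (2,2)}
claimed∖TSO = {(2,0)}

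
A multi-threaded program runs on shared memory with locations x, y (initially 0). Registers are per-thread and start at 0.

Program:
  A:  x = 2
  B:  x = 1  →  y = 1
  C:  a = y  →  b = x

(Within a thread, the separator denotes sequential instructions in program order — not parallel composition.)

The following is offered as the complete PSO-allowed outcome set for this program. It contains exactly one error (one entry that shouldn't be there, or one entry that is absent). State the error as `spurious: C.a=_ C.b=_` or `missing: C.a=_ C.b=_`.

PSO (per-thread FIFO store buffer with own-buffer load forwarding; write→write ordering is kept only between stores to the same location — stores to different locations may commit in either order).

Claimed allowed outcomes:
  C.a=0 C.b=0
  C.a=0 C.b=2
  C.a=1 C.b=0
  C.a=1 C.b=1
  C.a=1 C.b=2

missing: C.a=0 C.b=1

outcome vector order: (C.a,C.b)
under PSO → (0,0); (0,1); (0,2); (1,0); (1,1); (1,2)
PSO∖claimed = {(0,1)}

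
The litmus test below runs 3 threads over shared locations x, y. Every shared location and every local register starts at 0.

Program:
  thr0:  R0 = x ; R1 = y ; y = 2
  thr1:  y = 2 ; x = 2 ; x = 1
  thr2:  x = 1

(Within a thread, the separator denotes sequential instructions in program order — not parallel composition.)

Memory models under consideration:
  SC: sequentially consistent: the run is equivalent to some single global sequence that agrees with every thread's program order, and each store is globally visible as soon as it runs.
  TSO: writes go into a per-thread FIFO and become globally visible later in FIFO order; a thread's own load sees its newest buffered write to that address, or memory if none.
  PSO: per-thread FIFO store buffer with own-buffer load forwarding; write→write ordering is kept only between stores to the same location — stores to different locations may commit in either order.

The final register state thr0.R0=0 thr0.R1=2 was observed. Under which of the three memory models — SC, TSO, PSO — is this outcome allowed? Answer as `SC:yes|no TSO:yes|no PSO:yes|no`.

SC:yes TSO:yes PSO:yes

outcome vector order: (thr0.R0,thr0.R1)
SC: 5 outcomes — {00, 02, 10, 12, 22}
TSO: 5 outcomes — {00, 02, 10, 12, 22}
PSO: 6 outcomes — {00, 02, 10, 12, 20, 22}
target 02 ∈ {SC,TSO,PSO}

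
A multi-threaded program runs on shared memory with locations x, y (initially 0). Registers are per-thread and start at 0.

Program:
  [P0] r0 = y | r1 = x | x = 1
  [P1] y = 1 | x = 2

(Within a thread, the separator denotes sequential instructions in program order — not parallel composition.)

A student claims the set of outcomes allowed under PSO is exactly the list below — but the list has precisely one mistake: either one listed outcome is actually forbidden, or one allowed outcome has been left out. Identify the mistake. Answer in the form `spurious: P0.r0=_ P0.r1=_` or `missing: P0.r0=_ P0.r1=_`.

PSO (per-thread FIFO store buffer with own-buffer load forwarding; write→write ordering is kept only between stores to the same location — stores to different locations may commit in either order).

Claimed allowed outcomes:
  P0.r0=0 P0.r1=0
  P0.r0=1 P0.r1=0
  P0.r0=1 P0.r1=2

outcome vector order: (P0.r0,P0.r1)
PSO (4): <0 0>; <0 2>; <1 0>; <1 2>
PSO∖claimed = {<0 2>}

missing: P0.r0=0 P0.r1=2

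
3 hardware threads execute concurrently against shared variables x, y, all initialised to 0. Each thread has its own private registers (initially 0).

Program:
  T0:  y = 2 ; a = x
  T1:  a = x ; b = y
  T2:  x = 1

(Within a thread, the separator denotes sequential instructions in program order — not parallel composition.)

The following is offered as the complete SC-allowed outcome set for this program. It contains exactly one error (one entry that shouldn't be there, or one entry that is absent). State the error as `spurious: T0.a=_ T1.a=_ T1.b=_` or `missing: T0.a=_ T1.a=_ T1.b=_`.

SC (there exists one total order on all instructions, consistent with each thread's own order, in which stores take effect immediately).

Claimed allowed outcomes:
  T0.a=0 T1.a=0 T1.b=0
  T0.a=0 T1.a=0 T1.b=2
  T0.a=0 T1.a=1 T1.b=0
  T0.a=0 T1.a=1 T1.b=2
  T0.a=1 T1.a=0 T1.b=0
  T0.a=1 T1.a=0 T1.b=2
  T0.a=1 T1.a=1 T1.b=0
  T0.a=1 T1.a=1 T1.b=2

spurious: T0.a=0 T1.a=1 T1.b=0

outcome vector order: (T0.a,T1.a,T1.b)
[SC] allowed = {(0,0,0) (0,0,2) (0,1,2) (1,0,0) (1,0,2) (1,1,0) (1,1,2)}
claimed∖SC = {(0,1,0)}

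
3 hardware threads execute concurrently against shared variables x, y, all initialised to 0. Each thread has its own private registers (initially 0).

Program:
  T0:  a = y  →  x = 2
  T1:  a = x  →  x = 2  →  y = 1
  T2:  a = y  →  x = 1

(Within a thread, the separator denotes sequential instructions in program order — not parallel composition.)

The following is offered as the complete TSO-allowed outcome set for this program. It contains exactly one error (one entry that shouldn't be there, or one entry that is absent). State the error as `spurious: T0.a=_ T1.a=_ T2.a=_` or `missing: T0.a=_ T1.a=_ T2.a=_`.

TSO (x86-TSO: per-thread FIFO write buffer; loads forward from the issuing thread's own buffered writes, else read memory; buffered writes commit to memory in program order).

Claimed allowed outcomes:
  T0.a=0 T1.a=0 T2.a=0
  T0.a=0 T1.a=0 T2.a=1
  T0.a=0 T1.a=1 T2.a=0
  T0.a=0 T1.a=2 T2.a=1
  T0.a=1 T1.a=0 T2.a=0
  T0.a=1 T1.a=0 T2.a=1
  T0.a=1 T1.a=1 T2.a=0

outcome vector order: (T0.a,T1.a,T2.a)
TSO: 8 outcomes — {(0,0,0); (0,0,1); (0,1,0); (0,2,0); (0,2,1); (1,0,0); (1,0,1); (1,1,0)}
TSO∖claimed = {(0,2,0)}

missing: T0.a=0 T1.a=2 T2.a=0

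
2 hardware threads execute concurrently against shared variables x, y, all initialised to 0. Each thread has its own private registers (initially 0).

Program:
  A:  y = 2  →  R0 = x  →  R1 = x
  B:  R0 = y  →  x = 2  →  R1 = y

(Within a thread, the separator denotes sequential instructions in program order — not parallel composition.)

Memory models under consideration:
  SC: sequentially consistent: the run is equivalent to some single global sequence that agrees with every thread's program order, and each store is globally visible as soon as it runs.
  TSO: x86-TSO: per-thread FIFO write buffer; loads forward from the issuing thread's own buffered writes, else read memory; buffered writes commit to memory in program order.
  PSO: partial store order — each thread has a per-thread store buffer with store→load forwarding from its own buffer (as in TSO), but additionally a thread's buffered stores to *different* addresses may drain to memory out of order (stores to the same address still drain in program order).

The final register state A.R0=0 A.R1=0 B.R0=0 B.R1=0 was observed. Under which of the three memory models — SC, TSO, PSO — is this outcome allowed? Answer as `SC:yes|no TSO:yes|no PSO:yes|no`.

outcome vector order: (A.R0,A.R1,B.R0,B.R1)
SC (7): 0/0/0/2 0/0/2/2 0/2/0/2 0/2/2/2 2/2/0/0 2/2/0/2 2/2/2/2
TSO (9): 0/0/0/0 0/0/0/2 0/0/2/2 0/2/0/0 0/2/0/2 0/2/2/2 2/2/0/0 2/2/0/2 2/2/2/2
PSO (9): 0/0/0/0 0/0/0/2 0/0/2/2 0/2/0/0 0/2/0/2 0/2/2/2 2/2/0/0 2/2/0/2 2/2/2/2
target 0/0/0/0 ∈ {TSO,PSO}

SC:no TSO:yes PSO:yes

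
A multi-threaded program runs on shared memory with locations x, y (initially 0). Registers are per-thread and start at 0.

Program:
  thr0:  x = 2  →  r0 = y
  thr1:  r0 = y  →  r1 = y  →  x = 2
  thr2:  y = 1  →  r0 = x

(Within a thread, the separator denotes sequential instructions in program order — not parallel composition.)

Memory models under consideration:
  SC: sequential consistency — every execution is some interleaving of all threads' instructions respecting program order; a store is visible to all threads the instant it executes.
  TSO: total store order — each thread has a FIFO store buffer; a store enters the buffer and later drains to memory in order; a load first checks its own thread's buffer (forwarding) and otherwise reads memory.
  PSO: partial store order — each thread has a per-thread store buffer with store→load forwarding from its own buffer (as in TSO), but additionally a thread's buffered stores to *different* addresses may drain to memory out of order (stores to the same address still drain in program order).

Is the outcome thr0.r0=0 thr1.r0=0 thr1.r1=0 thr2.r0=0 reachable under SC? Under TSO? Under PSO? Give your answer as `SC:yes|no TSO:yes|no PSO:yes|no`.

SC:no TSO:yes PSO:yes

outcome vector order: (thr0.r0,thr1.r0,thr1.r1,thr2.r0)
under SC → 0002; 0012; 0112; 1000; 1002; 1010; 1012; 1110; 1112
under TSO → 0000; 0002; 0010; 0012; 0110; 0112; 1000; 1002; 1010; 1012; 1110; 1112
under PSO → 0000; 0002; 0010; 0012; 0110; 0112; 1000; 1002; 1010; 1012; 1110; 1112
target 0000 ∈ {TSO,PSO}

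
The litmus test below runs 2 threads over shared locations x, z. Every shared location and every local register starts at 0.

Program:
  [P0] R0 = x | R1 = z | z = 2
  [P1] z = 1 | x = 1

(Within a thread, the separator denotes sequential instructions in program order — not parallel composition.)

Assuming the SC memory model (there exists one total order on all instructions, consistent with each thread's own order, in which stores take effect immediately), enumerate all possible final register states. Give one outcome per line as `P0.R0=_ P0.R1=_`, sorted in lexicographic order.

outcome vector order: (P0.R0,P0.R1)
|SC outcomes| = 3

P0.R0=0 P0.R1=0
P0.R0=0 P0.R1=1
P0.R0=1 P0.R1=1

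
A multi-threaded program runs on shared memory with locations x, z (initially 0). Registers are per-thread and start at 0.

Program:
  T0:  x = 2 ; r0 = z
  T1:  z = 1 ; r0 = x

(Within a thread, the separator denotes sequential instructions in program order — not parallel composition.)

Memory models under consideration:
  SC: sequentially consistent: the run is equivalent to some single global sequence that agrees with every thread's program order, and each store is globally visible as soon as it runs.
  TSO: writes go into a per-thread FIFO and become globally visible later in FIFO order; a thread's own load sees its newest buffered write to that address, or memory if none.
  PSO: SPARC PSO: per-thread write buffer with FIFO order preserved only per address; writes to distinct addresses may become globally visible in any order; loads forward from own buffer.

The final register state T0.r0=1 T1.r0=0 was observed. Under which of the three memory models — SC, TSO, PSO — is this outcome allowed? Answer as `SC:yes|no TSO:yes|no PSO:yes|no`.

SC:yes TSO:yes PSO:yes

outcome vector order: (T0.r0,T1.r0)
[SC] allowed = {0/2, 1/0, 1/2}
[TSO] allowed = {0/0, 0/2, 1/0, 1/2}
[PSO] allowed = {0/0, 0/2, 1/0, 1/2}
target 1/0 ∈ {SC,TSO,PSO}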